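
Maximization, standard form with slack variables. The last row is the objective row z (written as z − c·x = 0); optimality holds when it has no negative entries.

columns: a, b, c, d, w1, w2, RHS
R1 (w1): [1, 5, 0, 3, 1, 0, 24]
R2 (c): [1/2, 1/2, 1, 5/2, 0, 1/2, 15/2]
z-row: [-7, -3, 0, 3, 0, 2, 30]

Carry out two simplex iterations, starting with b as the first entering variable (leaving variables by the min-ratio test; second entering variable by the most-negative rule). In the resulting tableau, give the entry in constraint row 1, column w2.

-1/4

Ratio test on column b — row 1: 24/5 = 24/5; row 2: (15/2)/(1/2) = 15. Minimum is 24/5 at row 1 (w1 leaves); pivot element 5.
Divide row 1 by 5; eliminate column b from the other rows.
Second iteration: most negative z-row entry is -32/5 in column a, so a enters.
Ratio test on column a — row 1: (24/5)/(1/5) = 24; row 2: (51/10)/(2/5) = 51/4. Minimum is 51/4 at row 2 (c leaves); pivot element 2/5.
Divide row 2 by 2/5; eliminate column a from the other rows.
After both pivots, the entry at constraint row 1, column w2 is -1/4.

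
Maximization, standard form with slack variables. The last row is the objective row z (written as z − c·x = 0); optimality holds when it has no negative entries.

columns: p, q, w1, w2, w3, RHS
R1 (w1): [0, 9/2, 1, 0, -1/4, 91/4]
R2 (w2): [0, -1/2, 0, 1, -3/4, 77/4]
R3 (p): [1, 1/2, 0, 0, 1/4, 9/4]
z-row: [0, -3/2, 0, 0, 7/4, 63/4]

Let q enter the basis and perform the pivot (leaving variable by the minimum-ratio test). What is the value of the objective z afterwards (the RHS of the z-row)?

Ratio test on column q — row 1: (91/4)/(9/2) = 91/18; row 2: entry -1/2 ≤ 0; row 3: (9/4)/(1/2) = 9/2. Minimum is 9/2 at row 3 (p leaves); pivot element 1/2.
Pivot on row 3; the z-row RHS becomes 63/4 − (-3/2)·(9/2) = 45/2.

45/2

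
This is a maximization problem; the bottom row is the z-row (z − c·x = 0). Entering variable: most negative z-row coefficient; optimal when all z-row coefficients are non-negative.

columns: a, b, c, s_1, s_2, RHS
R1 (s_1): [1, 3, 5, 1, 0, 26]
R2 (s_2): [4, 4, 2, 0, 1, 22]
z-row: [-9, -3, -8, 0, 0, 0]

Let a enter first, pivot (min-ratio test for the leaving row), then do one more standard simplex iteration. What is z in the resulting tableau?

589/9

Ratio test on column a — row 1: 26/1 = 26; row 2: 22/4 = 11/2. Minimum is 11/2 at row 2 (s_2 leaves); pivot element 4.
Pivot on row 2; the z-row RHS becomes 0 − (-9)·(11/2) = 99/2.
Next entering variable (most negative z-row entry -7/2): c.
Ratio test on column c — row 1: (41/2)/(9/2) = 41/9; row 2: (11/2)/(1/2) = 11. Minimum is 41/9 at row 1 (s_1 leaves); pivot element 9/2.
After the second pivot the z-row RHS is 99/2 − (-7/2)·(41/9) = 589/9.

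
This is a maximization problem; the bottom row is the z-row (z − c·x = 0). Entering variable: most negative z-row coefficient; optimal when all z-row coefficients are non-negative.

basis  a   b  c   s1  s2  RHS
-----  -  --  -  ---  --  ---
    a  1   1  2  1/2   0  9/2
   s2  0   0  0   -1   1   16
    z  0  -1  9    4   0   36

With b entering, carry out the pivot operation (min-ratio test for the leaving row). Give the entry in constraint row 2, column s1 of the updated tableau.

-1

Ratio test on column b — row 1: (9/2)/1 = 9/2; row 2: entry 0 ≤ 0. Minimum is 9/2 at row 1 (a leaves); pivot element 1.
Divide row 1 by 1; eliminate column b from the other rows.
Row 2 update in column s1: -1 − 0·(1/2) = -1.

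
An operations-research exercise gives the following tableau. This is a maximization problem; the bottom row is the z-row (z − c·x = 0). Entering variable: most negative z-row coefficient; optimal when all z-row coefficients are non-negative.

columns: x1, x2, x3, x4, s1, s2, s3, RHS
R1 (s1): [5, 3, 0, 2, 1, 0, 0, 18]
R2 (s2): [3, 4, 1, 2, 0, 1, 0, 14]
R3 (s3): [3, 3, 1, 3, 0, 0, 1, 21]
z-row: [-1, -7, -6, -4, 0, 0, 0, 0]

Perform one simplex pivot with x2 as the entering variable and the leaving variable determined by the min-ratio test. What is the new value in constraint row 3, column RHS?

21/2

Ratio test on column x2 — row 1: 18/3 = 6; row 2: 14/4 = 7/2; row 3: 21/3 = 7. Minimum is 7/2 at row 2 (s2 leaves); pivot element 4.
Divide row 2 by 4; eliminate column x2 from the other rows.
Row 3 update in column RHS: 21 − 3·(7/2) = 21/2.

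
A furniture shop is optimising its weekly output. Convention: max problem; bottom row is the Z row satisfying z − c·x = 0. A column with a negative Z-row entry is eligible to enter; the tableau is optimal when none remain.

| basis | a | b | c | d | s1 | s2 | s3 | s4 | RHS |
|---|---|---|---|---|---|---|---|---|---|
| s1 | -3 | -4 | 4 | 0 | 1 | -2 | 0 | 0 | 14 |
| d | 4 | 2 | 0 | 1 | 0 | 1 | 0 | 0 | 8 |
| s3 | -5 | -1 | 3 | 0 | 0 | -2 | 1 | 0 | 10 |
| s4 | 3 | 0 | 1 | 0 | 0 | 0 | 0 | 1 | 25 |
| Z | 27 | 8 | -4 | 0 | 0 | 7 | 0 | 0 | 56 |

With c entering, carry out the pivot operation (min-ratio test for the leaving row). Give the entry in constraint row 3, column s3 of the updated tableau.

1/3

Ratio test on column c — row 1: 14/4 = 7/2; row 2: entry 0 ≤ 0; row 3: 10/3 = 10/3; row 4: 25/1 = 25. Minimum is 10/3 at row 3 (s3 leaves); pivot element 3.
Divide row 3 by 3; eliminate column c from the other rows.
In the new row 3, the s3 entry is the old entry divided by the pivot: 1/3 = 1/3.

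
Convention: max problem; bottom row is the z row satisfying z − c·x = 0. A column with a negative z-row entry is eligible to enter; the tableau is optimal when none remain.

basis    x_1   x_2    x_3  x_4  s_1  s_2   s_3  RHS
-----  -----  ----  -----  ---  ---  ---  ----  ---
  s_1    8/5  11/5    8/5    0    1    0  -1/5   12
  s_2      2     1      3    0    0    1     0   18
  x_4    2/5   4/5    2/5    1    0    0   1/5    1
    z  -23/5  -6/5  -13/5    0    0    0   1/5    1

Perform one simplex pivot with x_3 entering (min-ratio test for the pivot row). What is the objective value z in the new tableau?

Ratio test on column x_3 — row 1: 12/(8/5) = 15/2; row 2: 18/3 = 6; row 3: 1/(2/5) = 5/2. Minimum is 5/2 at row 3 (x_4 leaves); pivot element 2/5.
Pivot on row 3; the z-row RHS becomes 1 − (-13/5)·(5/2) = 15/2.

15/2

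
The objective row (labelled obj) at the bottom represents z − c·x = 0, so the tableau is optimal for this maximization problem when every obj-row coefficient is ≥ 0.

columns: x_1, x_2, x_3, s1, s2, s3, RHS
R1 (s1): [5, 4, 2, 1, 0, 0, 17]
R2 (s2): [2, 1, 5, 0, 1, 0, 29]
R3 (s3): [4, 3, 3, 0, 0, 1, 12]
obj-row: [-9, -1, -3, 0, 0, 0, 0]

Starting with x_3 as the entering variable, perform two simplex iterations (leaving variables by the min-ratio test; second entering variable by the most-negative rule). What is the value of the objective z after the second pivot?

Ratio test on column x_3 — row 1: 17/2 = 17/2; row 2: 29/5 = 29/5; row 3: 12/3 = 4. Minimum is 4 at row 3 (s3 leaves); pivot element 3.
Pivot on row 3; the obj-row RHS becomes 0 − (-3)·4 = 12.
Next entering variable (most negative obj-row entry -5): x_1.
Ratio test on column x_1 — row 1: 9/(7/3) = 27/7; row 2: entry -14/3 ≤ 0; row 3: 4/(4/3) = 3. Minimum is 3 at row 3 (x_3 leaves); pivot element 4/3.
After the second pivot the obj-row RHS is 12 − (-5)·3 = 27.

27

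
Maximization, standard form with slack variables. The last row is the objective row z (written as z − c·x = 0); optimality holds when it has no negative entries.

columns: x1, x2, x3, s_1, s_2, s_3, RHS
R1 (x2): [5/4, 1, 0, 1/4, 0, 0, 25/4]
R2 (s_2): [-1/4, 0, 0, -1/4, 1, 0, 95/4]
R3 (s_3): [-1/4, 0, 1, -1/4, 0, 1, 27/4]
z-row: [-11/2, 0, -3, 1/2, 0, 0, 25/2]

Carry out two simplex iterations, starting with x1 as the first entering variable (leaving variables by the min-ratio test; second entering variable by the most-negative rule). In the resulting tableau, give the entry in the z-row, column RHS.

Ratio test on column x1 — row 1: (25/4)/(5/4) = 5; row 2: entry -1/4 ≤ 0; row 3: entry -1/4 ≤ 0. Minimum is 5 at row 1 (x2 leaves); pivot element 5/4.
Divide row 1 by 5/4; eliminate column x1 from the other rows.
Second iteration: most negative z-row entry is -3 in column x3, so x3 enters.
Ratio test on column x3 — row 1: entry 0 ≤ 0; row 2: entry 0 ≤ 0; row 3: 8/1 = 8. Minimum is 8 at row 3 (s_3 leaves); pivot element 1.
Divide row 3 by 1; eliminate column x3 from the other rows.
After both pivots, the entry at the z-row, column RHS is 64.

64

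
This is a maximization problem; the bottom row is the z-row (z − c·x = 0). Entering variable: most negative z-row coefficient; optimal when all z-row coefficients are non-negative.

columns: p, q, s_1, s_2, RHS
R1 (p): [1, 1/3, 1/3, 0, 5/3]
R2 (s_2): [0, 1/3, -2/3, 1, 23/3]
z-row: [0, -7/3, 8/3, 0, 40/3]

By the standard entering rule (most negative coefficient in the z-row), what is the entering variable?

q

Negative z-row entries: q: -7/3.
The most negative is -7/3 in column q, so q enters.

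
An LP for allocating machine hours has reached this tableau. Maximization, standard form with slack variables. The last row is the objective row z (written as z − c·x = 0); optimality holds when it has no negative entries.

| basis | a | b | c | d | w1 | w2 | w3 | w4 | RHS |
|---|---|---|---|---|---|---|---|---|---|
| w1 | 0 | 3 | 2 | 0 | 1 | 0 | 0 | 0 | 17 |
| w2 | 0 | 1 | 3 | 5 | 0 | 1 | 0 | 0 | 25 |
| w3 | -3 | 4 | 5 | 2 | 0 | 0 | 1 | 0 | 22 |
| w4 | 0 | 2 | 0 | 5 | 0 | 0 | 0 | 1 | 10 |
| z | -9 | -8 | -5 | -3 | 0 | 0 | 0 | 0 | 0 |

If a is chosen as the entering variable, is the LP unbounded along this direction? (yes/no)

yes

Every constraint-row entry in column a is ≤ 0, so increasing a is unbounded.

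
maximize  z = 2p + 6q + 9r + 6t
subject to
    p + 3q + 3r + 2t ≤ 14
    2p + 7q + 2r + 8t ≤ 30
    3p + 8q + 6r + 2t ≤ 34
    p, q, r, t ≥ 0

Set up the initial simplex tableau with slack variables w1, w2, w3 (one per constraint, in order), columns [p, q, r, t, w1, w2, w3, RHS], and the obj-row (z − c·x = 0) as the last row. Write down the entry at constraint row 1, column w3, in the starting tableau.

0

Slack w3 belongs to constraint 3; its column is the unit vector e_3, so the entry in row 1 is 0.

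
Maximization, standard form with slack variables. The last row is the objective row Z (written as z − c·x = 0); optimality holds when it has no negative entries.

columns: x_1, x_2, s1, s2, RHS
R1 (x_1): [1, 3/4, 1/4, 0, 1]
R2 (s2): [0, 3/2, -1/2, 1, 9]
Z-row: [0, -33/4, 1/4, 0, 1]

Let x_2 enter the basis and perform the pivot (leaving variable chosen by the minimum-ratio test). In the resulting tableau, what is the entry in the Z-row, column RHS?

12

Ratio test on column x_2 — row 1: 1/(3/4) = 4/3; row 2: 9/(3/2) = 6. Minimum is 4/3 at row 1 (x_1 leaves); pivot element 3/4.
Divide row 1 by 3/4; eliminate column x_2 from the other rows.
Z-row update in column RHS: 1 − (-33/4)·(4/3) = 12.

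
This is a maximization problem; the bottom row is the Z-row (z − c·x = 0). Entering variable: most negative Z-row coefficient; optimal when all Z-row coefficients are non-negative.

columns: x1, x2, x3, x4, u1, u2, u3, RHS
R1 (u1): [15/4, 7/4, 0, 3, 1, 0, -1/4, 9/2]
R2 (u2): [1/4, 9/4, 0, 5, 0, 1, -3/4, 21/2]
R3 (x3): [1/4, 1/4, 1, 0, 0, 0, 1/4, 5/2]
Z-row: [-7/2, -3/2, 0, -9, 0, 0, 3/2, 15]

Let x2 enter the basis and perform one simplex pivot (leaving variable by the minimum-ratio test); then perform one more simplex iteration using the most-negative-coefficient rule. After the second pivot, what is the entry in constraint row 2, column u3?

-1/3

Ratio test on column x2 — row 1: (9/2)/(7/4) = 18/7; row 2: (21/2)/(9/4) = 14/3; row 3: (5/2)/(1/4) = 10. Minimum is 18/7 at row 1 (u1 leaves); pivot element 7/4.
Divide row 1 by 7/4; eliminate column x2 from the other rows.
Second iteration: most negative Z-row entry is -45/7 in column x4, so x4 enters.
Ratio test on column x4 — row 1: (18/7)/(12/7) = 3/2; row 2: (33/7)/(8/7) = 33/8; row 3: entry -3/7 ≤ 0. Minimum is 3/2 at row 1 (x2 leaves); pivot element 12/7.
Divide row 1 by 12/7; eliminate column x4 from the other rows.
After both pivots, the entry at constraint row 2, column u3 is -1/3.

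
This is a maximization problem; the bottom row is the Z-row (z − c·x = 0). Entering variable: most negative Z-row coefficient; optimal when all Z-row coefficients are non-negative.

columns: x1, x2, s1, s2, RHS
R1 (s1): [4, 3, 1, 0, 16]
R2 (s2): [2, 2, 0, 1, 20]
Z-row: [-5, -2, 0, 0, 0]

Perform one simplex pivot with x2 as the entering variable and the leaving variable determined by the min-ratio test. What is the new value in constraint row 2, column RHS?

Ratio test on column x2 — row 1: 16/3 = 16/3; row 2: 20/2 = 10. Minimum is 16/3 at row 1 (s1 leaves); pivot element 3.
Divide row 1 by 3; eliminate column x2 from the other rows.
Row 2 update in column RHS: 20 − 2·(16/3) = 28/3.

28/3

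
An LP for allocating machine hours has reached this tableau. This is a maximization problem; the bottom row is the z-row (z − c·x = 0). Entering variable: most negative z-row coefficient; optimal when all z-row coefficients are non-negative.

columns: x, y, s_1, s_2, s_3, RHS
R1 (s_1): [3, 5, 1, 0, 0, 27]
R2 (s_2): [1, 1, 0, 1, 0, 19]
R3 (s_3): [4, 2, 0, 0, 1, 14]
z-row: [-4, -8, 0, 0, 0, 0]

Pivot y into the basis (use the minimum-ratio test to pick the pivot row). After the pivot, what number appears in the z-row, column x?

Ratio test on column y — row 1: 27/5 = 27/5; row 2: 19/1 = 19; row 3: 14/2 = 7. Minimum is 27/5 at row 1 (s_1 leaves); pivot element 5.
Divide row 1 by 5; eliminate column y from the other rows.
z-row update in column x: -4 − (-8)·(3/5) = 4/5.

4/5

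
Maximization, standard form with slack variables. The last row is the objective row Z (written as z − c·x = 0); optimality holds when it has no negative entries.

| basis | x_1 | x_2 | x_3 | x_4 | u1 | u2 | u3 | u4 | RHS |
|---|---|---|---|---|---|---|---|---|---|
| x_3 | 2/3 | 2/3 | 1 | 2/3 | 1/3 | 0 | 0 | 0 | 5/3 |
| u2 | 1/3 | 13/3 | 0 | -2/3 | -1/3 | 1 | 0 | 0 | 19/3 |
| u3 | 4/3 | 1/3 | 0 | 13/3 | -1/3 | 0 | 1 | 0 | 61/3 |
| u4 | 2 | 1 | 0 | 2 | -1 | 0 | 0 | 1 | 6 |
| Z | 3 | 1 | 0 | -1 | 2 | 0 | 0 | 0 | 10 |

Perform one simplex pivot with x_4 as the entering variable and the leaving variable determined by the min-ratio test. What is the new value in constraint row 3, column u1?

Ratio test on column x_4 — row 1: (5/3)/(2/3) = 5/2; row 2: entry -2/3 ≤ 0; row 3: (61/3)/(13/3) = 61/13; row 4: 6/2 = 3. Minimum is 5/2 at row 1 (x_3 leaves); pivot element 2/3.
Divide row 1 by 2/3; eliminate column x_4 from the other rows.
Row 3 update in column u1: -1/3 − (13/3)·(1/2) = -5/2.

-5/2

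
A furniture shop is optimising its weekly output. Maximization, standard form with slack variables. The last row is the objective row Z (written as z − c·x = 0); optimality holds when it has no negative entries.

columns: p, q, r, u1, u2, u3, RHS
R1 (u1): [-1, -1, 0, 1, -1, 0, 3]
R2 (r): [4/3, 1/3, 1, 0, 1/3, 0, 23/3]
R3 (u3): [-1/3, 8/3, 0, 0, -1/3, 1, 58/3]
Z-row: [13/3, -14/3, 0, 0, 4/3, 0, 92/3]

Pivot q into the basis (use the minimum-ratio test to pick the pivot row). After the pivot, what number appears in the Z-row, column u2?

Ratio test on column q — row 1: entry -1 ≤ 0; row 2: (23/3)/(1/3) = 23; row 3: (58/3)/(8/3) = 29/4. Minimum is 29/4 at row 3 (u3 leaves); pivot element 8/3.
Divide row 3 by 8/3; eliminate column q from the other rows.
Z-row update in column u2: 4/3 − (-14/3)·(-1/8) = 3/4.

3/4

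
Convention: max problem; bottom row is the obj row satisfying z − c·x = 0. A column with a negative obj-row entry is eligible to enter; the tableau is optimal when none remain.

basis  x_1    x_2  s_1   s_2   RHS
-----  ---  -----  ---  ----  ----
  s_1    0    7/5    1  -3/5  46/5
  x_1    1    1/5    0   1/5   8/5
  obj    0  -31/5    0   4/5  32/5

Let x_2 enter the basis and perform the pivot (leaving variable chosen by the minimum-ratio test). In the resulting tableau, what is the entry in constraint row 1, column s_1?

Ratio test on column x_2 — row 1: (46/5)/(7/5) = 46/7; row 2: (8/5)/(1/5) = 8. Minimum is 46/7 at row 1 (s_1 leaves); pivot element 7/5.
Divide row 1 by 7/5; eliminate column x_2 from the other rows.
In the new row 1, the s_1 entry is the old entry divided by the pivot: 1/(7/5) = 5/7.

5/7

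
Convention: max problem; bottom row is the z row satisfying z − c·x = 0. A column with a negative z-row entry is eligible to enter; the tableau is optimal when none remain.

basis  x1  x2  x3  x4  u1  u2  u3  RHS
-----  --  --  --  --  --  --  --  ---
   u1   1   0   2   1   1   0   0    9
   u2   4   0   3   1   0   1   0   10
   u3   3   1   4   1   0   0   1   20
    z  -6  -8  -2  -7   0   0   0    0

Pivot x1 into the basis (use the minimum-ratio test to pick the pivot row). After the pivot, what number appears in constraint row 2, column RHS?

5/2

Ratio test on column x1 — row 1: 9/1 = 9; row 2: 10/4 = 5/2; row 3: 20/3 = 20/3. Minimum is 5/2 at row 2 (u2 leaves); pivot element 4.
Divide row 2 by 4; eliminate column x1 from the other rows.
In the new row 2, the RHS entry is the old entry divided by the pivot: 10/4 = 5/2.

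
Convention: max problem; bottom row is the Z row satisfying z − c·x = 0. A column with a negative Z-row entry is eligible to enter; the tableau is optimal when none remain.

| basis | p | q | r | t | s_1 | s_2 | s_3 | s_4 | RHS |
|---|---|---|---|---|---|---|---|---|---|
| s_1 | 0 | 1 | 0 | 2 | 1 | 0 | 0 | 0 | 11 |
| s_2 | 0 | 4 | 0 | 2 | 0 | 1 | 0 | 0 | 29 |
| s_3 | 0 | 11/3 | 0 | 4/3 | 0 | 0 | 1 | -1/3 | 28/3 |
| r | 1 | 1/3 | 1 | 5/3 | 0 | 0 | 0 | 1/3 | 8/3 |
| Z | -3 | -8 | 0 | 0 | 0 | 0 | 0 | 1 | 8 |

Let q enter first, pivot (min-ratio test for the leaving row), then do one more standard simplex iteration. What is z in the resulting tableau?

372/11

Ratio test on column q — row 1: 11/1 = 11; row 2: 29/4 = 29/4; row 3: (28/3)/(11/3) = 28/11; row 4: (8/3)/(1/3) = 8. Minimum is 28/11 at row 3 (s_3 leaves); pivot element 11/3.
Pivot on row 3; the Z-row RHS becomes 8 − (-8)·(28/11) = 312/11.
Next entering variable (most negative Z-row entry -3): p.
Ratio test on column p — row 1: entry 0 ≤ 0; row 2: entry 0 ≤ 0; row 3: entry 0 ≤ 0; row 4: (20/11)/1 = 20/11. Minimum is 20/11 at row 4 (r leaves); pivot element 1.
After the second pivot the Z-row RHS is 312/11 − (-3)·(20/11) = 372/11.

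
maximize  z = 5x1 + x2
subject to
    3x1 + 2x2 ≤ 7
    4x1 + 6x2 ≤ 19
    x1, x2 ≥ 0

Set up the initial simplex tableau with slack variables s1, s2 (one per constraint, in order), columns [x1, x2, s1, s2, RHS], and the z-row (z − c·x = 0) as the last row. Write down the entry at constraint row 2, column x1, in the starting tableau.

4

Constraint 2 has coefficient 4 on x1.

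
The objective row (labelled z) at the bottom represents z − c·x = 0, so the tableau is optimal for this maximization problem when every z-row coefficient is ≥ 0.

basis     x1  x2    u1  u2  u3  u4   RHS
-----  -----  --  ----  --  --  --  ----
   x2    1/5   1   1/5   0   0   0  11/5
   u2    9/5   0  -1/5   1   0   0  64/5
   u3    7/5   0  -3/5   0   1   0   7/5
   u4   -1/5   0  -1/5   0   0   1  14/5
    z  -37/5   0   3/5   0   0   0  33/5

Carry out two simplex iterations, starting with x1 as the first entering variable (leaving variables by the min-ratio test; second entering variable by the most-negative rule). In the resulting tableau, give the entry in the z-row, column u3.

Ratio test on column x1 — row 1: (11/5)/(1/5) = 11; row 2: (64/5)/(9/5) = 64/9; row 3: (7/5)/(7/5) = 1; row 4: entry -1/5 ≤ 0. Minimum is 1 at row 3 (u3 leaves); pivot element 7/5.
Divide row 3 by 7/5; eliminate column x1 from the other rows.
Second iteration: most negative z-row entry is -18/7 in column u1, so u1 enters.
Ratio test on column u1 — row 1: 2/(2/7) = 7; row 2: 11/(4/7) = 77/4; row 3: entry -3/7 ≤ 0; row 4: entry -2/7 ≤ 0. Minimum is 7 at row 1 (x2 leaves); pivot element 2/7.
Divide row 1 by 2/7; eliminate column u1 from the other rows.
After both pivots, the entry at the z-row, column u3 is 4.

4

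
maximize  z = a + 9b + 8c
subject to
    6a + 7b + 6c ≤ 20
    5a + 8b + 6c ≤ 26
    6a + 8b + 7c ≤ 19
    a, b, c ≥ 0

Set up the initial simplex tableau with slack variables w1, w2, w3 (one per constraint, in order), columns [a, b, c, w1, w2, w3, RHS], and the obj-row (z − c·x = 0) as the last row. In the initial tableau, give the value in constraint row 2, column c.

Constraint 2 has coefficient 6 on c.

6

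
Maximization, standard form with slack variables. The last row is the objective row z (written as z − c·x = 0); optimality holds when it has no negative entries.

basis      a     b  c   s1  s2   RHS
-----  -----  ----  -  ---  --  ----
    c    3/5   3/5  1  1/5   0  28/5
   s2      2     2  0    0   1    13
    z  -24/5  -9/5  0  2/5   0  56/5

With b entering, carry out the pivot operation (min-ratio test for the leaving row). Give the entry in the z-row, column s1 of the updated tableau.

2/5

Ratio test on column b — row 1: (28/5)/(3/5) = 28/3; row 2: 13/2 = 13/2. Minimum is 13/2 at row 2 (s2 leaves); pivot element 2.
Divide row 2 by 2; eliminate column b from the other rows.
z-row update in column s1: 2/5 − (-9/5)·0 = 2/5.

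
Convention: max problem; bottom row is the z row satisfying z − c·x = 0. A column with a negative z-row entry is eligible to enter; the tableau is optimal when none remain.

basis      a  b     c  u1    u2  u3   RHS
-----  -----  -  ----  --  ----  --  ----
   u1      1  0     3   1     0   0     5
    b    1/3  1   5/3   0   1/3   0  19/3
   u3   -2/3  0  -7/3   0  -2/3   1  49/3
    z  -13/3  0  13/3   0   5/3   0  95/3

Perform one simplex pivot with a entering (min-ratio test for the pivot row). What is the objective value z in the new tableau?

Ratio test on column a — row 1: 5/1 = 5; row 2: (19/3)/(1/3) = 19; row 3: entry -2/3 ≤ 0. Minimum is 5 at row 1 (u1 leaves); pivot element 1.
Pivot on row 1; the z-row RHS becomes 95/3 − (-13/3)·5 = 160/3.

160/3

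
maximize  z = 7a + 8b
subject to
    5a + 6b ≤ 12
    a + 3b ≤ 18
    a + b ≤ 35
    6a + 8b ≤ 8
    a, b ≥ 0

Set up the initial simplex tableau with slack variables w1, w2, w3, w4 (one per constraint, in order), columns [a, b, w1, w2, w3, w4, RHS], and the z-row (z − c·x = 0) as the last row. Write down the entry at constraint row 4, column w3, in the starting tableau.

0

Slack w3 belongs to constraint 3; its column is the unit vector e_3, so the entry in row 4 is 0.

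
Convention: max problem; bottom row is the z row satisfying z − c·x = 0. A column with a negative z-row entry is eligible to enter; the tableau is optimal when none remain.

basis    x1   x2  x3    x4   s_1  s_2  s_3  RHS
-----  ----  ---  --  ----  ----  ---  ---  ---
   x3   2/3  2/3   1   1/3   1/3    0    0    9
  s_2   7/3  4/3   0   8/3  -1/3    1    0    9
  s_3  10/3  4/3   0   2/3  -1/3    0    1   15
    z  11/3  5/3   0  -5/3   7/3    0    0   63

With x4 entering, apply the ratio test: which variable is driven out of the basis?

Column x4 entries and ratios — x3: 9/(1/3) = 27; s_2: 9/(8/3) = 27/8; s_3: 15/(2/3) = 45/2.
Smallest ratio is 27/8 in the row of s_2, so s_2 leaves.

s_2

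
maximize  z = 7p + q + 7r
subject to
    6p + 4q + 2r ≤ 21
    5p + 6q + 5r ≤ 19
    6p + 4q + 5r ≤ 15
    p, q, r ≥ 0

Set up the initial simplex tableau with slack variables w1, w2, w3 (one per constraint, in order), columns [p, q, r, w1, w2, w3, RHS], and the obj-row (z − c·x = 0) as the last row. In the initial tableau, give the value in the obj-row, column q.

The obj-row carries the negated objective coefficients: the q entry is -1.

-1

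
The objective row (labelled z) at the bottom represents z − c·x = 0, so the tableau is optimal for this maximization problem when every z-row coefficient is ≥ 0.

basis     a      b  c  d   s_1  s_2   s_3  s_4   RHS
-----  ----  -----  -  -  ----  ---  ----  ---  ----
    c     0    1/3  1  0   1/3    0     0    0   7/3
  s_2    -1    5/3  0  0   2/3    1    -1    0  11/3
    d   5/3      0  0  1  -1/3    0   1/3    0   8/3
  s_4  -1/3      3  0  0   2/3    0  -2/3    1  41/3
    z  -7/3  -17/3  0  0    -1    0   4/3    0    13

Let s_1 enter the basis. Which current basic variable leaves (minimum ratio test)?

s_2

Column s_1 entries and ratios — c: (7/3)/(1/3) = 7; s_2: (11/3)/(2/3) = 11/2; d: -1/3 ≤ 0, skip; s_4: (41/3)/(2/3) = 41/2.
Smallest ratio is 11/2 in the row of s_2, so s_2 leaves.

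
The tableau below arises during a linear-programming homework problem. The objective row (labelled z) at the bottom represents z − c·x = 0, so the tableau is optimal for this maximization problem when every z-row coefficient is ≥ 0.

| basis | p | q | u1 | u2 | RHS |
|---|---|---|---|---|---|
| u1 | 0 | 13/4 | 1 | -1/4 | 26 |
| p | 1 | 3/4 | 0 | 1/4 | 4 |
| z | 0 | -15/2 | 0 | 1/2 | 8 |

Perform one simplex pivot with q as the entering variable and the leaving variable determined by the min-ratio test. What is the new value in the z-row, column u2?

3

Ratio test on column q — row 1: 26/(13/4) = 8; row 2: 4/(3/4) = 16/3. Minimum is 16/3 at row 2 (p leaves); pivot element 3/4.
Divide row 2 by 3/4; eliminate column q from the other rows.
z-row update in column u2: 1/2 − (-15/2)·(1/3) = 3.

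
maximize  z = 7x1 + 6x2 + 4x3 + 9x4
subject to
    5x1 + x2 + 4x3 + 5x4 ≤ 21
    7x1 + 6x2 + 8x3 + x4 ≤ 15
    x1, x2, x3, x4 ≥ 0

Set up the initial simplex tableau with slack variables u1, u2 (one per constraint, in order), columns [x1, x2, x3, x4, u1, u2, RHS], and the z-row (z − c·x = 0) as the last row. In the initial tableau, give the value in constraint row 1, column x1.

5

Constraint 1 has coefficient 5 on x1.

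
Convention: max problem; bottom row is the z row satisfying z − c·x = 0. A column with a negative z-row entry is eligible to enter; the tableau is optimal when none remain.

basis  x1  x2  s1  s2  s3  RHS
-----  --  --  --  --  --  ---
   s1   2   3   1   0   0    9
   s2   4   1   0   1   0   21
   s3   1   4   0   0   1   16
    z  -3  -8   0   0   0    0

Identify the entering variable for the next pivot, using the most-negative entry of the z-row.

Negative z-row entries: x1: -3, x2: -8.
The most negative is -8 in column x2, so x2 enters.

x2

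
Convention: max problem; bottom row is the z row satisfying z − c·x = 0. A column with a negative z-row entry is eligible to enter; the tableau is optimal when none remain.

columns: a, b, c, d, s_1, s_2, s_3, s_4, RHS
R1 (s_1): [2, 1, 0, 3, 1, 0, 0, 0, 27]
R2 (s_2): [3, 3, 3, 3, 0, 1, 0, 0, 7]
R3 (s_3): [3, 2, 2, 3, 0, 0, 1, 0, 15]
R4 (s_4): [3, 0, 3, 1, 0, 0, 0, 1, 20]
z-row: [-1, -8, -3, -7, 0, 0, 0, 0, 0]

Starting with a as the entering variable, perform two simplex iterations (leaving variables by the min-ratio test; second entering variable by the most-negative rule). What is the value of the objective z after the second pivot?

56/3

Ratio test on column a — row 1: 27/2 = 27/2; row 2: 7/3 = 7/3; row 3: 15/3 = 5; row 4: 20/3 = 20/3. Minimum is 7/3 at row 2 (s_2 leaves); pivot element 3.
Pivot on row 2; the z-row RHS becomes 0 − (-1)·(7/3) = 7/3.
Next entering variable (most negative z-row entry -7): b.
Ratio test on column b — row 1: entry -1 ≤ 0; row 2: (7/3)/1 = 7/3; row 3: entry -1 ≤ 0; row 4: entry -3 ≤ 0. Minimum is 7/3 at row 2 (a leaves); pivot element 1.
After the second pivot the z-row RHS is 7/3 − (-7)·(7/3) = 56/3.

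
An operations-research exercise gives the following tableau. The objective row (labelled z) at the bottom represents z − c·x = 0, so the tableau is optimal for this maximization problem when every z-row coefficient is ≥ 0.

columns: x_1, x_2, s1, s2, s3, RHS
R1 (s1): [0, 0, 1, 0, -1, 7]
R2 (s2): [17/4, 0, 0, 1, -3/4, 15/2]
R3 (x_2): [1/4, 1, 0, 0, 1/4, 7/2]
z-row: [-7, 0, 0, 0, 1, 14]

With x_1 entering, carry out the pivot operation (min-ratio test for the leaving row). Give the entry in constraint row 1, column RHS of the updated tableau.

7

Ratio test on column x_1 — row 1: entry 0 ≤ 0; row 2: (15/2)/(17/4) = 30/17; row 3: (7/2)/(1/4) = 14. Minimum is 30/17 at row 2 (s2 leaves); pivot element 17/4.
Divide row 2 by 17/4; eliminate column x_1 from the other rows.
Row 1 update in column RHS: 7 − 0·(30/17) = 7.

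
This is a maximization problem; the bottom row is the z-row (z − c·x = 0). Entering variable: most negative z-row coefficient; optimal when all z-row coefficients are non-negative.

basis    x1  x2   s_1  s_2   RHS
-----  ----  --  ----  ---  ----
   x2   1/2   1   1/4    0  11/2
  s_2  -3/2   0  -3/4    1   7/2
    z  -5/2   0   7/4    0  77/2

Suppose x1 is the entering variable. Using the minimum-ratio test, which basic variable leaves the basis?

x2

Column x1 entries and ratios — x2: (11/2)/(1/2) = 11; s_2: -3/2 ≤ 0, skip.
Smallest ratio is 11 in the row of x2, so x2 leaves.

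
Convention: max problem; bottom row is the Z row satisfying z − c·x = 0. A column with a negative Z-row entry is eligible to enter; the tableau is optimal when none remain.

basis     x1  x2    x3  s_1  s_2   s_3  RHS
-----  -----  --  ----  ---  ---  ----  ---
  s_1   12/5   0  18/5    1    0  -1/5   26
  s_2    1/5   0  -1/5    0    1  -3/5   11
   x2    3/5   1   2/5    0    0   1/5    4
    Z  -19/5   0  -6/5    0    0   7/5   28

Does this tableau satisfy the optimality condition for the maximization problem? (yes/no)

no

The Z-row has a negative entry -19/5 in column x1, so it is not optimal.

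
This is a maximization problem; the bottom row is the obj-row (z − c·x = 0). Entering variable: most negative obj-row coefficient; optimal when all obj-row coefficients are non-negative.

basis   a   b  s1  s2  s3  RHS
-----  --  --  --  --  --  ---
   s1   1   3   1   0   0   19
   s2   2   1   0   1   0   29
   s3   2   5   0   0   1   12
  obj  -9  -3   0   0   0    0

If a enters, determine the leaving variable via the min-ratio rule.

s3

Column a entries and ratios — s1: 19/1 = 19; s2: 29/2 = 29/2; s3: 12/2 = 6.
Smallest ratio is 6 in the row of s3, so s3 leaves.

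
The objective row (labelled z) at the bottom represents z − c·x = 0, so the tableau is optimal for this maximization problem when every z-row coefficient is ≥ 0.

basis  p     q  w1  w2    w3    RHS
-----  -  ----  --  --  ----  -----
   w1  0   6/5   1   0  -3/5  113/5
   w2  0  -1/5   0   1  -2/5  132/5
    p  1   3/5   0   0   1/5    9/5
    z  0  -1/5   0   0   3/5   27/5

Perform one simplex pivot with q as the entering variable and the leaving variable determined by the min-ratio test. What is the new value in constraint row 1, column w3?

Ratio test on column q — row 1: (113/5)/(6/5) = 113/6; row 2: entry -1/5 ≤ 0; row 3: (9/5)/(3/5) = 3. Minimum is 3 at row 3 (p leaves); pivot element 3/5.
Divide row 3 by 3/5; eliminate column q from the other rows.
Row 1 update in column w3: -3/5 − (6/5)·(1/3) = -1.

-1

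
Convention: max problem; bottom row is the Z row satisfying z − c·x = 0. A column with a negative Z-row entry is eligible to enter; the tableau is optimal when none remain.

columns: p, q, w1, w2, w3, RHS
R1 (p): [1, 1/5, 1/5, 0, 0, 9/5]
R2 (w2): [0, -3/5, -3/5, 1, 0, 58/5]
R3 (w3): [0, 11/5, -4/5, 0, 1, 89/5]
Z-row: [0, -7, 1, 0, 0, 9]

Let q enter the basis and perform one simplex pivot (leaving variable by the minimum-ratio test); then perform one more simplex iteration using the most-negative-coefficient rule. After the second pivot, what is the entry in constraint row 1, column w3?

-1/3

Ratio test on column q — row 1: (9/5)/(1/5) = 9; row 2: entry -3/5 ≤ 0; row 3: (89/5)/(11/5) = 89/11. Minimum is 89/11 at row 3 (w3 leaves); pivot element 11/5.
Divide row 3 by 11/5; eliminate column q from the other rows.
Second iteration: most negative Z-row entry is -17/11 in column w1, so w1 enters.
Ratio test on column w1 — row 1: (2/11)/(3/11) = 2/3; row 2: entry -9/11 ≤ 0; row 3: entry -4/11 ≤ 0. Minimum is 2/3 at row 1 (p leaves); pivot element 3/11.
Divide row 1 by 3/11; eliminate column w1 from the other rows.
After both pivots, the entry at constraint row 1, column w3 is -1/3.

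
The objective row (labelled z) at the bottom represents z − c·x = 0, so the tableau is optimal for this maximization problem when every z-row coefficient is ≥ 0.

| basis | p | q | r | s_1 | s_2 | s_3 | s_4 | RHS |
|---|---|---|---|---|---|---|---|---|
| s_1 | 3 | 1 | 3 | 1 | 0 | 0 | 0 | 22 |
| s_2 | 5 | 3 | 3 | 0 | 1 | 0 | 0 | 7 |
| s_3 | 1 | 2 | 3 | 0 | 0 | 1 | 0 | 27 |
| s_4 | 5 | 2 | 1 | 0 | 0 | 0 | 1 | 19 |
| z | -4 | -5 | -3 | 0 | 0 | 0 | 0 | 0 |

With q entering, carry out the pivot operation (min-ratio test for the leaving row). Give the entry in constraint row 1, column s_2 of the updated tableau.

-1/3

Ratio test on column q — row 1: 22/1 = 22; row 2: 7/3 = 7/3; row 3: 27/2 = 27/2; row 4: 19/2 = 19/2. Minimum is 7/3 at row 2 (s_2 leaves); pivot element 3.
Divide row 2 by 3; eliminate column q from the other rows.
Row 1 update in column s_2: 0 − 1·(1/3) = -1/3.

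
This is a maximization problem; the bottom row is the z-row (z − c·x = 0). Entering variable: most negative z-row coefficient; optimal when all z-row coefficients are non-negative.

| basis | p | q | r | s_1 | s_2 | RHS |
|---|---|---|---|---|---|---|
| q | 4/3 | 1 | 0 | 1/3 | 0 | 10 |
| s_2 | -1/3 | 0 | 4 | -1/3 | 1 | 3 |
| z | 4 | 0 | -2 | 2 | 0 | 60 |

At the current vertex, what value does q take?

10

q is basic (row 1); its value is the RHS of that row, 10.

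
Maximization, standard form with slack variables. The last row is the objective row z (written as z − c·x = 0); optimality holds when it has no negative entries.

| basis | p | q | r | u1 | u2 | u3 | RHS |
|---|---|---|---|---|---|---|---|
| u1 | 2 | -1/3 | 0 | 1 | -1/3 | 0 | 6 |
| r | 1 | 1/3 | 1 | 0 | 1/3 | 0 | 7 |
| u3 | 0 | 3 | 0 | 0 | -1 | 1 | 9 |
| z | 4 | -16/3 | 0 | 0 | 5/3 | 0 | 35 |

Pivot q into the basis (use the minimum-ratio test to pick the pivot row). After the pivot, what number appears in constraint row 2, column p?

Ratio test on column q — row 1: entry -1/3 ≤ 0; row 2: 7/(1/3) = 21; row 3: 9/3 = 3. Minimum is 3 at row 3 (u3 leaves); pivot element 3.
Divide row 3 by 3; eliminate column q from the other rows.
Row 2 update in column p: 1 − (1/3)·0 = 1.

1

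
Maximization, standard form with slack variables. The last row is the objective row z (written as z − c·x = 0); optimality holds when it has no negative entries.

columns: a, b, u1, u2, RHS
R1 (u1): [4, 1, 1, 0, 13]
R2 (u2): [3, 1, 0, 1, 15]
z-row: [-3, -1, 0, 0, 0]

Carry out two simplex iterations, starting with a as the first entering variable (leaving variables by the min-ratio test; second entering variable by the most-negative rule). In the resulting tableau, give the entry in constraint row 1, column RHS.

13

Ratio test on column a — row 1: 13/4 = 13/4; row 2: 15/3 = 5. Minimum is 13/4 at row 1 (u1 leaves); pivot element 4.
Divide row 1 by 4; eliminate column a from the other rows.
Second iteration: most negative z-row entry is -1/4 in column b, so b enters.
Ratio test on column b — row 1: (13/4)/(1/4) = 13; row 2: (21/4)/(1/4) = 21. Minimum is 13 at row 1 (a leaves); pivot element 1/4.
Divide row 1 by 1/4; eliminate column b from the other rows.
After both pivots, the entry at constraint row 1, column RHS is 13.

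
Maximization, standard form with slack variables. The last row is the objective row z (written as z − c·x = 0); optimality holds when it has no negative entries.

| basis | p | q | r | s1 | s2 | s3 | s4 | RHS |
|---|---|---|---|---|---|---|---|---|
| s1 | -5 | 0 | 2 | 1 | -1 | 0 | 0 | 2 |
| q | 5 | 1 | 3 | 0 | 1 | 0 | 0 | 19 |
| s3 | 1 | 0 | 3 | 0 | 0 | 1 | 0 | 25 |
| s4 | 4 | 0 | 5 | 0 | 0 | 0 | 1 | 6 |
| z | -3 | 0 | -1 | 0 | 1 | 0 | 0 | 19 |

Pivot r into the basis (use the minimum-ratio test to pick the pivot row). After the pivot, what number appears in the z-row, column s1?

1/2

Ratio test on column r — row 1: 2/2 = 1; row 2: 19/3 = 19/3; row 3: 25/3 = 25/3; row 4: 6/5 = 6/5. Minimum is 1 at row 1 (s1 leaves); pivot element 2.
Divide row 1 by 2; eliminate column r from the other rows.
z-row update in column s1: 0 − (-1)·(1/2) = 1/2.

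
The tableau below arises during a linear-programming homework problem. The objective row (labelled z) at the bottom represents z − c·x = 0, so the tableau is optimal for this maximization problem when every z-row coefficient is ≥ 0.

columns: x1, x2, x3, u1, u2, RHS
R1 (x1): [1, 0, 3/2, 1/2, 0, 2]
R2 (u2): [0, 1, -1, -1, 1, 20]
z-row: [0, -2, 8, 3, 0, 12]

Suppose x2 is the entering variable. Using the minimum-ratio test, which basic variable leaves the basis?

Column x2 entries and ratios — x1: 0 ≤ 0, skip; u2: 20/1 = 20.
Smallest ratio is 20 in the row of u2, so u2 leaves.

u2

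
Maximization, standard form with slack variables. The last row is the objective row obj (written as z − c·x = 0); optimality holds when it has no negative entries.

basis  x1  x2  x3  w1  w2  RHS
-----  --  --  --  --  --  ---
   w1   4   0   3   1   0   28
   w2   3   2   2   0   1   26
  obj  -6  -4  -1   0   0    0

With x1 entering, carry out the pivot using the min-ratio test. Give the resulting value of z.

Ratio test on column x1 — row 1: 28/4 = 7; row 2: 26/3 = 26/3. Minimum is 7 at row 1 (w1 leaves); pivot element 4.
Pivot on row 1; the obj-row RHS becomes 0 − (-6)·7 = 42.

42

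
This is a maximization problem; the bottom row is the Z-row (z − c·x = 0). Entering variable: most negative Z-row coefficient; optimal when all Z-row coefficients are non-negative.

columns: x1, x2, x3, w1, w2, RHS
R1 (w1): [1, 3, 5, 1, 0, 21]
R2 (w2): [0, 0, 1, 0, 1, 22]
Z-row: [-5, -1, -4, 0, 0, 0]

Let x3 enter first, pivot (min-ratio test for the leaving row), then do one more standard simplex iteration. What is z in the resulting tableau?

105

Ratio test on column x3 — row 1: 21/5 = 21/5; row 2: 22/1 = 22. Minimum is 21/5 at row 1 (w1 leaves); pivot element 5.
Pivot on row 1; the Z-row RHS becomes 0 − (-4)·(21/5) = 84/5.
Next entering variable (most negative Z-row entry -21/5): x1.
Ratio test on column x1 — row 1: (21/5)/(1/5) = 21; row 2: entry -1/5 ≤ 0. Minimum is 21 at row 1 (x3 leaves); pivot element 1/5.
After the second pivot the Z-row RHS is 84/5 − (-21/5)·21 = 105.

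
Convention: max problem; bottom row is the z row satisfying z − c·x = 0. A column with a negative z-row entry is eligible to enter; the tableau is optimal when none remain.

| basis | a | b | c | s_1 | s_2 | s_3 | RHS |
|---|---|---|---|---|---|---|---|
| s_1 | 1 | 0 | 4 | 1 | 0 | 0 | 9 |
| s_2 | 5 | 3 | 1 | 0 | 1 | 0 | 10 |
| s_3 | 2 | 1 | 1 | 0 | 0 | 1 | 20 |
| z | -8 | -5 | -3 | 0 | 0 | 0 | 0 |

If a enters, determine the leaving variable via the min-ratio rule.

Column a entries and ratios — s_1: 9/1 = 9; s_2: 10/5 = 2; s_3: 20/2 = 10.
Smallest ratio is 2 in the row of s_2, so s_2 leaves.

s_2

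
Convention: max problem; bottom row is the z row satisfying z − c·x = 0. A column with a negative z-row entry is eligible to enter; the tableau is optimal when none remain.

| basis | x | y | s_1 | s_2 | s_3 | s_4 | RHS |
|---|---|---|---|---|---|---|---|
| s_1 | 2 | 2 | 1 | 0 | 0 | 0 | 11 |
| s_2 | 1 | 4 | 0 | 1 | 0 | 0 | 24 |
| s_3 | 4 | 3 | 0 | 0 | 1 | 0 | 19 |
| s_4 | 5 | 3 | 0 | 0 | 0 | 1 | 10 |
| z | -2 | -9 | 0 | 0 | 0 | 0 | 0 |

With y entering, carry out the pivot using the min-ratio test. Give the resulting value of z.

Ratio test on column y — row 1: 11/2 = 11/2; row 2: 24/4 = 6; row 3: 19/3 = 19/3; row 4: 10/3 = 10/3. Minimum is 10/3 at row 4 (s_4 leaves); pivot element 3.
Pivot on row 4; the z-row RHS becomes 0 − (-9)·(10/3) = 30.

30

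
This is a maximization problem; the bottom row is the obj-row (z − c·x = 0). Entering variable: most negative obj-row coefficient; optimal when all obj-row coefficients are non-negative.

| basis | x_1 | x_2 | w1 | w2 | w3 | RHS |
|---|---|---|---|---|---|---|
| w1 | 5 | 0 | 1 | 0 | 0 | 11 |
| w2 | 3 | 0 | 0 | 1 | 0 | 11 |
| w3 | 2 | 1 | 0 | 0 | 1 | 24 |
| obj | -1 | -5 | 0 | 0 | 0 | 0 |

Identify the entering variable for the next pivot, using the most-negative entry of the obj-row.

x_2

Negative obj-row entries: x_1: -1, x_2: -5.
The most negative is -5 in column x_2, so x_2 enters.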